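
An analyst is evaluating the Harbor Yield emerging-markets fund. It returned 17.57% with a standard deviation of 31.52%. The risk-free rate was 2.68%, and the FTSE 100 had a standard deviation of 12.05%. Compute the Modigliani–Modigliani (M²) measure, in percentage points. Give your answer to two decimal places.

Sharpe = (Rp − Rf) / σp = (17.57% − 2.68%) / 31.52% = 0.4724
M² = Rf + Sharpe × σm = 2.68% + 0.4724 × 12.05% = 8.3724%

8.37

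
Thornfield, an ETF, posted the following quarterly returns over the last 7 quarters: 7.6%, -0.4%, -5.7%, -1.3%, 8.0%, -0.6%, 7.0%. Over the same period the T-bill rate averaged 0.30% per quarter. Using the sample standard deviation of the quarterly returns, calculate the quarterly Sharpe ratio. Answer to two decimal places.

0.33

Mean return μ = 14.60 / 7 = 2.0857%
Sample σ = √[Σ(r − μ)² / 6] = √[175.0086 / 6] = √29.1681 = 5.4007%
Sharpe = (μ − rf) / σ = (2.0857 − 0.3) / 5.4007 = 1.7857 / 5.4007 = 0.3306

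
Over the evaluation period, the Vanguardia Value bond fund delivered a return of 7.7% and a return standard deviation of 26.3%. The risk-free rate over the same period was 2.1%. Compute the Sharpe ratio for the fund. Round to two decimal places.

Sharpe = (Rp − Rf) / σp = (7.7% − 2.1%) / 26.3% = 5.60% / 26.3% = 0.2129

0.21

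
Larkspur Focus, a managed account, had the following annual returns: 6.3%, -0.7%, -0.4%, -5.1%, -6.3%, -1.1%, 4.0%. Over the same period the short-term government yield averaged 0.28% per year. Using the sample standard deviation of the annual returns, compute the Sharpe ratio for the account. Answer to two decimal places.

-0.17

μ = (6.3 − 0.7 − 0.4 − 5.1 − 6.3 − 1.1 + 4) / 7 = -3.30 / 7 = -0.4714%
Σ(r − μ)² = (6.3 − (-0.4714))² + (-0.7 − (-0.4714))² + (-0.4 − (-0.4714))² + … = 121.6943
sample σ = √(121.6943 / 6) = √20.2824 = 4.5036%
Sharpe = (μ − rf) / σ = (-0.4714 − 0.28) / 4.5036 = -0.7514 / 4.5036 = -0.1668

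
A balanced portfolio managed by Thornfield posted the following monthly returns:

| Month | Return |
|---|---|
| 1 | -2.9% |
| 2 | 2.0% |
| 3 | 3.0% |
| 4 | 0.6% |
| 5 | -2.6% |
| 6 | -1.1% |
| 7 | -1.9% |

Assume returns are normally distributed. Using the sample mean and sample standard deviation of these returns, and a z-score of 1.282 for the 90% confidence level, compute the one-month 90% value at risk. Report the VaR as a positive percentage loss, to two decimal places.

3.38

Mean return r̄ = -2.90 / 7 = -0.4143%
Σ(r − r̄)² = 32.1486; sample σ = √(32.1486/6) = 2.3148%
VaR = −(r̄ − z·σ) = −(-0.4143 − 1.282 × 2.3148) = −(-3.3819) = 3.3819%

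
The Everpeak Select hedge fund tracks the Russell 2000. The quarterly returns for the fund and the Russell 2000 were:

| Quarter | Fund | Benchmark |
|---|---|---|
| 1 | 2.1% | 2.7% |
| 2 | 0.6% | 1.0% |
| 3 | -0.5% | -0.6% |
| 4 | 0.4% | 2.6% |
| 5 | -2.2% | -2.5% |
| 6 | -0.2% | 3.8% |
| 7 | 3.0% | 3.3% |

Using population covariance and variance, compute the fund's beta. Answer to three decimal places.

0.551

r̄p = 0.4571%,  r̄m = 1.4714%
Cov = Σ(rp − r̄p)(rm − r̄m) / 7 = 2.5059
Var(rm) = Σ(rm − r̄m)² / 7 = 4.5478
β = Cov / Var = 2.5059 / 4.5478 = 0.5510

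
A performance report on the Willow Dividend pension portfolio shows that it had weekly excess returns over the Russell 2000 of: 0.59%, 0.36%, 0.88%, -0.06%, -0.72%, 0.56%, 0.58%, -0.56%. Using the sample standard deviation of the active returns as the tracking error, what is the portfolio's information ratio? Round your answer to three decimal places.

0.348

μ = (0.59 + 0.36 + 0.88 − 0.06 − 0.72 + 0.56 + 0.58 − 0.56) / 8 = 1.630 / 8 = 0.2038%
Σ(r − μ)² = (0.59 − 0.2038)² + (0.36 − 0.2038)² + … = 2.4056
σ = √[2.4056 / 7] = 0.5862%
IR = μ / tracking error = 0.2038 / 0.5862 = 0.3477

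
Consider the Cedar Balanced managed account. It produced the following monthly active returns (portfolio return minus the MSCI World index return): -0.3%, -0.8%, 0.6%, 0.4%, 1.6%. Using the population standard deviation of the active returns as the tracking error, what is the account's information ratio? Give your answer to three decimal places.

Mean return r̄ = 1.50 / 5 = 0.3000%
Σ(r − r̄)² = (-0.3 − 0.3000)² + (-0.8 − 0.3000)² + (0.6 − 0.3000)² + … = 3.3600
population σ = √(3.3600 / 5) = √0.6720 = 0.8198%
IR = r̄ / tracking error = 0.3000 / 0.8198 = 0.3659

0.366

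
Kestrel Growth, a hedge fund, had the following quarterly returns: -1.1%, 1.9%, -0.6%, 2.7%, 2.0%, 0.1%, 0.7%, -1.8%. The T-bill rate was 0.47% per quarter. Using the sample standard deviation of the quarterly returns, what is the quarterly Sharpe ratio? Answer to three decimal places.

0.011

Mean return r̄ = 3.90 / 8 = 0.4875%
Σ(r − r̄)² = 18.3088; sample σ = √(18.3088/7) = 1.6173%
Sharpe = (r̄ − rf) / σ = (0.4875 − 0.47) / 1.6173 = 0.0175 / 1.6173 = 0.0108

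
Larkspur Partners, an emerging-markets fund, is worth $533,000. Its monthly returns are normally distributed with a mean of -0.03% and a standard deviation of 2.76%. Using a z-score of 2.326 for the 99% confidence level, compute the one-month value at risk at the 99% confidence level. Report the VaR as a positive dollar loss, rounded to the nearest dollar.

Return at the 99% tail: μ − z·σ = -0.03% − 2.326 × 2.76% = -0.03 − 6.41976 = -6.44976%
VaR = −(-6.44976%) × $533,000 = 6.44976% × $533,000 = $34,377

$34,377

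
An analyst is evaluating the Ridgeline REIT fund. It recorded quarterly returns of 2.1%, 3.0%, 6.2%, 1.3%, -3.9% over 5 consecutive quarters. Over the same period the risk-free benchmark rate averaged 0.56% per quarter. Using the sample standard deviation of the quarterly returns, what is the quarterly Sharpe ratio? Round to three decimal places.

μ = (2.1 + 3 + 6.2 + 1.3 − 3.9) / 5 = 1.7400%
Σ(r − μ)² = (2.1 − 1.7400)² + (3 − 1.7400)² + (6.2 − 1.7400)² + … = 53.6120
sample σ = √(53.6120 / 4) = √13.4030 = 3.6610%
Sharpe = (μ − rf) / σ = (1.7400 − 0.56) / 3.6610 = 1.1800 / 3.6610 = 0.3223

0.322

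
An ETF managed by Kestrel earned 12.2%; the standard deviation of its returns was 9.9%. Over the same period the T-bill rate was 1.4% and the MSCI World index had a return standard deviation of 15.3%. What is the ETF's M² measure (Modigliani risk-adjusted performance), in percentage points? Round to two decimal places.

18.09

Sharpe = (Rp − Rf) / σp = (12.2% − 1.4%) / 9.9% = 1.0909
M² = Rf + Sharpe × σm = 1.4% + 1.0909 × 15.3% = 18.0908%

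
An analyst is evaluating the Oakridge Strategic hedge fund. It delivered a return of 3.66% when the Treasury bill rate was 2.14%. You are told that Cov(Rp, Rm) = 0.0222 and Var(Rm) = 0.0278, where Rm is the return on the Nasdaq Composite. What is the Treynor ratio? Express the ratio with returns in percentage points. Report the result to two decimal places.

β = Cov / Var = 0.0222 / 0.0278 = 0.7986
Treynor = (Rp − Rf) / β = (3.66% − 2.14%) / 0.7986 = 1.52 / 0.7986 = 1.9033

1.90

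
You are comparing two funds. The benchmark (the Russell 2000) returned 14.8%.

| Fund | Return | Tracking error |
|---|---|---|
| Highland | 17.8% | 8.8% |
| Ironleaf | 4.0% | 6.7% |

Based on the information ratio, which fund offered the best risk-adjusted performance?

Highland: IR = (17.8% − 14.8%) / 8.8% = 0.341
Ironleaf: IR = (4.0% − 14.8%) / 6.7% = -1.612
Highest: Highland (0.341).

Highland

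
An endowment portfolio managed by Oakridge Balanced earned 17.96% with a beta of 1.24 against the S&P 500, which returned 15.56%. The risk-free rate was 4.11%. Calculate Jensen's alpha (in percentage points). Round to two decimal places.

-0.35

CAPM expected return = Rf + β(Rm − Rf) = 4.11% + 1.24 × (15.56% − 4.11%) = 4.11 + 1.24 × 11.45 = 18.3080%
Jensen's α = Rp − E[R] = 17.96% − 18.3080% = -0.3480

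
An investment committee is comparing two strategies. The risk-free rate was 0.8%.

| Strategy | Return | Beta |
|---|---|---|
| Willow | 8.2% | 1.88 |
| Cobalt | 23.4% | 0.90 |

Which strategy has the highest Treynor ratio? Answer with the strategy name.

Cobalt

Willow: Treynor = (8.2% − 0.8%) / 1.88 = 3.936
Cobalt: Treynor = (23.4% − 0.8%) / 0.90 = 25.111
Highest: Cobalt (25.111).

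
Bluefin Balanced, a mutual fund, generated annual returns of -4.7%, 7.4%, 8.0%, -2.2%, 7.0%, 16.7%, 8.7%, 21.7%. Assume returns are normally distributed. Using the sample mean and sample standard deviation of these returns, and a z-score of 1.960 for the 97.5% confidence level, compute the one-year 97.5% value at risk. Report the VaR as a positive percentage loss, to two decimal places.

9.23

μ = (-4.7 + 7.4 + 8 − 2.2 + 7 + 16.7 + 8.7 + 21.7) / 8 = 62.60 / 8 = 7.8250%
Σ(r − μ)² = (-4.7 − 7.8250)² + (7.4 − 7.8250)² + … = 530.3150
σ = √[530.3150 / 7] = 8.7040%
VaR = −(μ − z·σ) = −(7.8250 − 1.960 × 8.7040) = −(-9.2348) = 9.2348%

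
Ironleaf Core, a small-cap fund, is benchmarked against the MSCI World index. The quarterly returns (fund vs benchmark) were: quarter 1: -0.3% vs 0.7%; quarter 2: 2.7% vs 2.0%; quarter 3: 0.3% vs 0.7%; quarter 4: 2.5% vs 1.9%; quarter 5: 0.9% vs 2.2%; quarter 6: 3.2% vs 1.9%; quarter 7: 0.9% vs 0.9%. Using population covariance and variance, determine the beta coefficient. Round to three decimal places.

1.489

r̄p = 1.4571%,  r̄m = 1.4714%
Cov = Σ(rp − r̄p)(rm − r̄m) / 7 = 0.5731
Var(rm) = Σ(rm − r̄m)² / 7 = 0.3849
β = Cov / Var = 0.5731 / 0.3849 = 1.4890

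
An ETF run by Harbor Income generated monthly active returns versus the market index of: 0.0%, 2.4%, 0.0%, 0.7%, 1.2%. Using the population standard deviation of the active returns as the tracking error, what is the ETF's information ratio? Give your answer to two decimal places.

0.96

Mean return μ = 4.30 / 5 = 0.8600%
Σ(r − μ)² = (0 − 0.8600)² + (2.4 − 0.8600)² + (0 − 0.8600)² + … = 3.9920
σ = √[3.9920 / 5] = 0.8935%
IR = μ / tracking error = 0.8600 / 0.8935 = 0.9625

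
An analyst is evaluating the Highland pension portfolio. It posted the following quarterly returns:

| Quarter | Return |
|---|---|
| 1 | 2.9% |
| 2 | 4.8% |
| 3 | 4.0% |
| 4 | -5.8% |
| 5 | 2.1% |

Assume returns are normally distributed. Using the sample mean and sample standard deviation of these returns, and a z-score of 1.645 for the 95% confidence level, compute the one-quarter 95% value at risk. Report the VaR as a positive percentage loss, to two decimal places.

μ = (2.9 + 4.8 + 4 − 5.8 + 2.1) / 5 = 8.00 / 5 = 1.6000%
Σ(r − μ)² = 72.7000; sample σ = √(72.7000/4) = 4.2632%
VaR = −(μ − z·σ) = −(1.6000 − 1.645 × 4.2632) = −(-5.4130) = 5.4130%

5.41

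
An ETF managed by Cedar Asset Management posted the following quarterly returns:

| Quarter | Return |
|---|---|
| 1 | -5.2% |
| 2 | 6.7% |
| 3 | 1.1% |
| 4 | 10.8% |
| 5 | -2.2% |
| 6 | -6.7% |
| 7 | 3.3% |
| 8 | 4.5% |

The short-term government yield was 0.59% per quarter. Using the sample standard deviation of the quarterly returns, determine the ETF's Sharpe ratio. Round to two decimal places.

Mean return r̄ = 12.30 / 8 = 1.5375%
Sample std dev = √[251.7388 / 7] = 5.9969%
Sharpe = (r̄ − rf) / σ = (1.5375 − 0.59) / 5.9969 = 0.9475 / 5.9969 = 0.1580

0.16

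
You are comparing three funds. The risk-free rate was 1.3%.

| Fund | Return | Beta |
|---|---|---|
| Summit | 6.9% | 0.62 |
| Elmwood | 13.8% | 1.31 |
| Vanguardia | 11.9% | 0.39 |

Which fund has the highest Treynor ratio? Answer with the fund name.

Summit: Treynor = (6.9% − 1.3%) / 0.62 = 9.032
Elmwood: Treynor = (13.8% − 1.3%) / 1.31 = 9.542
Vanguardia: Treynor = (11.9% − 1.3%) / 0.39 = 27.179
Highest: Vanguardia (27.179).

Vanguardia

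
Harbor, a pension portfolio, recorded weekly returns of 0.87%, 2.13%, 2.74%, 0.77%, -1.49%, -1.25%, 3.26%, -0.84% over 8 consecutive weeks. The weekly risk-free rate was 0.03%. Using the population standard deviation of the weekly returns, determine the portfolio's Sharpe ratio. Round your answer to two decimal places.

0.43

Mean return μ = 6.190 / 8 = 0.7738%
Population σ = √[Σ(r − μ)² / 8] = √[23.7206 / 8] = √2.9651 = 1.7219%
Sharpe = (μ − rf) / σ = (0.7738 − 0.03) / 1.7219 = 0.7438 / 1.7219 = 0.4320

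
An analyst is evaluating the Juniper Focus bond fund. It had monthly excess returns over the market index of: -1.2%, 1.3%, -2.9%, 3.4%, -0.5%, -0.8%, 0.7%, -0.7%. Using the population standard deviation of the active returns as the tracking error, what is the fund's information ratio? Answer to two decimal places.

-0.05

μ = (-1.2 + 1.3 − 2.9 + 3.4 − 0.5 − 0.8 + 0.7 − 0.7) / 8 = -0.0875%
Population σ = √[Σ(r − μ)² / 8] = √[24.9088 / 8] = √3.1136 = 1.7645%
IR = μ / tracking error = -0.0875 / 1.7645 = -0.0496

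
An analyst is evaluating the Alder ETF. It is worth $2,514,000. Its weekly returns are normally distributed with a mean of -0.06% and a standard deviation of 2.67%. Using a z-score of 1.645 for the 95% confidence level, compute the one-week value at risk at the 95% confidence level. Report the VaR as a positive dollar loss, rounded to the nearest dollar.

$111,927

Return at the 95% tail: μ − z·σ = -0.06% − 1.645 × 2.67% = -0.06 − 4.39215 = -4.45215%
VaR = −(-4.45215%) × $2,514,000 = 4.45215% × $2,514,000 = $111,927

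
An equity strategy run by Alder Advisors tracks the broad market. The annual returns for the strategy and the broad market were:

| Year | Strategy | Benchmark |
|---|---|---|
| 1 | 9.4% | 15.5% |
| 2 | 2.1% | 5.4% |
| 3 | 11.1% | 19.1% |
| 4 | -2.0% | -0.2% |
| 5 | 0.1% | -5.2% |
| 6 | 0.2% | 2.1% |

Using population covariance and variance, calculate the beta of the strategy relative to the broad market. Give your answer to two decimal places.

r̄p = 3.4833%,  r̄m = 6.1167%
Cov = Σ(rp − r̄p)(rm − r̄m) / 6 = 40.2519
Var(rm) = Σ(rm − r̄m)² / 6 = 73.5381
β = Cov / Var = 40.2519 / 73.5381 = 0.5474

0.55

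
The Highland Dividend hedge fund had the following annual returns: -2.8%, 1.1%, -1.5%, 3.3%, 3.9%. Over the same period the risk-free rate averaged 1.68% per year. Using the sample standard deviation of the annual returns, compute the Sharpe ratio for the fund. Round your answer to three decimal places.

Mean return μ = 4.00 / 5 = 0.8000%
Σ(r − μ)² = (-2.8 − 0.8000)² + (1.1 − 0.8000)² + (-1.5 − 0.8000)² + … = 34.2000
sample σ = √(34.2000 / 4) = √8.5500 = 2.9240%
Sharpe = (μ − rf) / σ = (0.8000 − 1.68) / 2.9240 = -0.8800 / 2.9240 = -0.3010

-0.301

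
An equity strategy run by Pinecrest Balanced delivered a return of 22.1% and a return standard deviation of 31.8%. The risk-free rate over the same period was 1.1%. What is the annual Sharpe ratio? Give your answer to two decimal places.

Sharpe = (Rp − Rf) / σp = (22.1% − 1.1%) / 31.8% = 21.00% / 31.8% = 0.6604

0.66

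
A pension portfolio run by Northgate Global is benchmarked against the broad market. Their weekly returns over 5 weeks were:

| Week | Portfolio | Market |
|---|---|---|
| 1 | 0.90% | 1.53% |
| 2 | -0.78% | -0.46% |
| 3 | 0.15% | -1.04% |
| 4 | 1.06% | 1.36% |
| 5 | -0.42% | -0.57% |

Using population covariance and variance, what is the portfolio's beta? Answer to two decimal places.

r̄p = 0.1820%,  r̄m = 0.1640%
Cov = Σ(rp − r̄p)(rm − r̄m) / 5 = 0.6223
Var(rm) = Σ(rm − r̄m)² / 5 = 1.1348
β = Cov / Var = 0.6223 / 1.1348 = 0.5484

0.55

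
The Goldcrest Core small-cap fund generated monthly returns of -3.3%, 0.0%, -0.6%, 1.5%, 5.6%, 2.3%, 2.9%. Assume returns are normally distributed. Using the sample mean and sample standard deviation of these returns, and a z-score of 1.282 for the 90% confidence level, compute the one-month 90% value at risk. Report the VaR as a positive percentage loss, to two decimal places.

2.44

μ = (-3.3 + 0 − 0.6 + 1.5 + 5.6 + 2.3 + 2.9) / 7 = 1.2000%
Sample std dev = √[48.4800 / 6] = 2.8425%
VaR = −(μ − z·σ) = −(1.2000 − 1.282 × 2.8425) = −(-2.4441) = 2.4441%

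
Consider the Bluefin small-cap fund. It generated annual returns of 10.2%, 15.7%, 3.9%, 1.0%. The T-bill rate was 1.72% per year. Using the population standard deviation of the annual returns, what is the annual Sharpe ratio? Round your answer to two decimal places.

r̄ = (10.2 + 15.7 + 3.9 + 1) / 4 = 7.7000%
Population σ = √[Σ(r − r̄)² / 4] = √[129.5800 / 4] = √32.3950 = 5.6917%
Sharpe = (r̄ − rf) / σ = (7.7000 − 1.72) / 5.6917 = 5.9800 / 5.6917 = 1.0507

1.05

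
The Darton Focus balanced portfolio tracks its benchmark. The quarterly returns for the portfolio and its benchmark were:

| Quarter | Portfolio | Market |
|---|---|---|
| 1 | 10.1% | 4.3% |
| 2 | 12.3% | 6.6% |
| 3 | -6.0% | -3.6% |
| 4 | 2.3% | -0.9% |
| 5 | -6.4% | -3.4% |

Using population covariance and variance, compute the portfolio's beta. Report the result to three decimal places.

r̄p = 2.4600%,  r̄m = 0.6000%
Cov = Σ(rp − r̄p)(rm − r̄m) / 5 = 31.7040
Var(rm) = Σ(rm − r̄m)² / 5 = 17.1160
β = Cov / Var = 31.7040 / 17.1160 = 1.8523

1.852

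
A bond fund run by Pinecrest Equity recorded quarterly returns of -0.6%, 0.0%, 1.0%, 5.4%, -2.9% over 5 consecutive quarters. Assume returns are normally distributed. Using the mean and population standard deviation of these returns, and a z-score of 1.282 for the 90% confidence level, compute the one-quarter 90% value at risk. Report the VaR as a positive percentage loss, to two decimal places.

2.92

r̄ = (-0.6 + 0 + 1 + 5.4 − 2.9) / 5 = 2.90 / 5 = 0.5800%
Σ(r − r̄)² = (-0.6 − 0.5800)² + (0 − 0.5800)² + (1 − 0.5800)² + … = 37.2480
population σ = √(37.2480 / 5) = √7.4496 = 2.7294%
VaR = −(r̄ − z·σ) = −(0.5800 − 1.282 × 2.7294) = −(-2.9191) = 2.9191%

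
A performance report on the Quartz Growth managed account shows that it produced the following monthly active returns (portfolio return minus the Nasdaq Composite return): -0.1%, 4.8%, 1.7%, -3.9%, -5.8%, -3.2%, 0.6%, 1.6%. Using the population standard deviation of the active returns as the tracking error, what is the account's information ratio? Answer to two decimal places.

r̄ = (-0.1 + 4.8 + 1.7 − 3.9 − 5.8 − 3.2 + 0.6 + 1.6) / 8 = -0.5375%
Population σ = √[Σ(r − r̄)² / 8] = √[85.6388 / 8] = √10.7049 = 3.2718%
IR = r̄ / tracking error = -0.5375 / 3.2718 = -0.1643

-0.16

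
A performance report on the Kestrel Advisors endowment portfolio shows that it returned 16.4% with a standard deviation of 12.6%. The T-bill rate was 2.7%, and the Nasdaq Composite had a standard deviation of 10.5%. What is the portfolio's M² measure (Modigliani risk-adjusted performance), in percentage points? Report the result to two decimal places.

14.12

Sharpe = (Rp − Rf) / σp = (16.4% − 2.7%) / 12.6% = 1.0873
M² = Rf + Sharpe × σm = 2.7% + 1.0873 × 10.5% = 14.1167%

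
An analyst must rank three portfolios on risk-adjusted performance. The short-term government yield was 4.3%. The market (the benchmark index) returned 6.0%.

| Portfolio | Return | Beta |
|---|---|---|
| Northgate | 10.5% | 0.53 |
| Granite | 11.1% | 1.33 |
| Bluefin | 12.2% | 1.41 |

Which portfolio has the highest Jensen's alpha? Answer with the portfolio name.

Northgate: α = 10.5% − [4.3% + 0.53 × (6.0% − 4.3%)] = 5.299
Granite: α = 11.1% − [4.3% + 1.33 × (6.0% − 4.3%)] = 4.539
Bluefin: α = 12.2% − [4.3% + 1.41 × (6.0% − 4.3%)] = 5.503
Highest: Bluefin (5.503).

Bluefin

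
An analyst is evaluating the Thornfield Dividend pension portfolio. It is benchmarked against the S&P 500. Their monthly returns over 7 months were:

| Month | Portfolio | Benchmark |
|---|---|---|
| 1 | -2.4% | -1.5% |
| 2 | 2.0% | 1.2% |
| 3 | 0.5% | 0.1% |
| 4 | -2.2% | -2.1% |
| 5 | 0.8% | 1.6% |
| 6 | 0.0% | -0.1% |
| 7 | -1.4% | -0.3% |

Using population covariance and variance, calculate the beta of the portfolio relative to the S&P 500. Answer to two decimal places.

1.13

r̄p = -0.3857%,  r̄m = -0.1571%
Cov = Σ(rp − r̄p)(rm − r̄m) / 7 = 1.7065
Var(rm) = Σ(rm − r̄m)² / 7 = 1.5139
β = Cov / Var = 1.7065 / 1.5139 = 1.1272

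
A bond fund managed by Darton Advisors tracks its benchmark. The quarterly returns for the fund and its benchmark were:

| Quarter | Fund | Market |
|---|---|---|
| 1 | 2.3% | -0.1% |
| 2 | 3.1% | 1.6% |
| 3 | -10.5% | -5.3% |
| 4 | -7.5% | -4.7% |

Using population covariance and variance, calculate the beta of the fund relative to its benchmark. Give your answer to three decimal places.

1.985

r̄p = -3.1500%,  r̄m = -2.1250%
Cov = Σ(rp − r̄p)(rm − r̄m) / 4 = 17.2138
Var(rm) = Σ(rm − r̄m)² / 4 = 8.6719
β = Cov / Var = 17.2138 / 8.6719 = 1.9850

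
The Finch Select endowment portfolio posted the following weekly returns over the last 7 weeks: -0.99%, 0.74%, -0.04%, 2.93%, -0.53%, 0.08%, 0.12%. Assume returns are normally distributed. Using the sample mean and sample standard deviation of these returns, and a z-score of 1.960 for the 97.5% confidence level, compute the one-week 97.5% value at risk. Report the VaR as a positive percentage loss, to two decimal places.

2.16

r̄ = (-0.99 + 0.74 − 0.04 + 2.93 − 0.53 + 0.08 + 0.12) / 7 = 2.310 / 7 = 0.3300%
Σ(r − r̄)² = 9.6536; sample σ = √(9.6536/6) = 1.2684%
VaR = −(r̄ − z·σ) = −(0.3300 − 1.960 × 1.2684) = −(-2.1561) = 2.1561%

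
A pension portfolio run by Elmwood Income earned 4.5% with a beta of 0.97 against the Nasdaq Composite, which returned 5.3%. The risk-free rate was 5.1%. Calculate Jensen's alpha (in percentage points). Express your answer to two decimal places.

CAPM expected return = Rf + β(Rm − Rf) = 5.1% + 0.97 × (5.3% − 5.1%) = 5.1 + 0.97 × 0.20 = 5.2940%
Jensen's α = Rp − E[R] = 4.5% − 5.2940% = -0.7940

-0.79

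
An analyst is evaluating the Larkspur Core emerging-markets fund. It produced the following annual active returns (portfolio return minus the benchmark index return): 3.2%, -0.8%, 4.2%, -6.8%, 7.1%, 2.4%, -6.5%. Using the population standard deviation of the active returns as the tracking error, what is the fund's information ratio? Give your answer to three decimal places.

0.081

Mean return r̄ = 2.80 / 7 = 0.4000%
Σ(r − r̄)² = (3.2 − 0.4000)² + (-0.8 − 0.4000)² + (4.2 − 0.4000)² + … = 172.0600
σ = √[172.0600 / 7] = 4.9578%
IR = r̄ / tracking error = 0.4000 / 4.9578 = 0.0807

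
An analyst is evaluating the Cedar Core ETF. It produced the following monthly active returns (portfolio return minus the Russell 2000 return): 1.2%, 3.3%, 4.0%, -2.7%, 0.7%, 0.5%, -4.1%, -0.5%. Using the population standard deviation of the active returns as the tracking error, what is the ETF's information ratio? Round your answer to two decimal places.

r̄ = (1.2 + 3.3 + 4 − 2.7 + 0.7 + 0.5 − 4.1 − 0.5) / 8 = 2.40 / 8 = 0.3000%
Σ(r − r̄)² = 52.7000; population σ = √(52.7000/8) = 2.5666%
IR = r̄ / tracking error = 0.3000 / 2.5666 = 0.1169

0.12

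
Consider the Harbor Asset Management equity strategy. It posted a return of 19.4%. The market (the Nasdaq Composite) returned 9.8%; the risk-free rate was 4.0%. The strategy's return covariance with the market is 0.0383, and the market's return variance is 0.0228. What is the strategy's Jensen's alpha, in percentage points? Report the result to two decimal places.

5.66

β = Cov / Var = 0.0383 / 0.0228 = 1.6798
E[R] = Rf + β(Rm − Rf) = 4.0% + 1.6798 × (9.8% − 4.0%) = 13.7428%
α = Rp − E[R] = 19.4% − 13.7428% = 5.6572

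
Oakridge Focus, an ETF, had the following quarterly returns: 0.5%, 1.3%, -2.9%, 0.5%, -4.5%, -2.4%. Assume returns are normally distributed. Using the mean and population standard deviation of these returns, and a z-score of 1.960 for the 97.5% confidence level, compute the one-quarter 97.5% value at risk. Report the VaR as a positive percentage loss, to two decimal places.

5.43

r̄ = (0.5 + 1.3 − 2.9 + 0.5 − 4.5 − 2.4) / 6 = -7.50 / 6 = -1.2500%
Population std dev = √[27.2350 / 6] = 2.1305%
VaR = −(r̄ − z·σ) = −(-1.2500 − 1.960 × 2.1305) = −(-5.4258) = 5.4258%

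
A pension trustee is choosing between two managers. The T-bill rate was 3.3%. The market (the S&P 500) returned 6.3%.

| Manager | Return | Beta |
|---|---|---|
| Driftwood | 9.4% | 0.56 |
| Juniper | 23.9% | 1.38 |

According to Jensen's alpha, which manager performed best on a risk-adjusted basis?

Driftwood: α = 9.4% − [3.3% + 0.56 × (6.3% − 3.3%)] = 4.420
Juniper: α = 23.9% − [3.3% + 1.38 × (6.3% − 3.3%)] = 16.460
Highest: Juniper (16.460).

Juniper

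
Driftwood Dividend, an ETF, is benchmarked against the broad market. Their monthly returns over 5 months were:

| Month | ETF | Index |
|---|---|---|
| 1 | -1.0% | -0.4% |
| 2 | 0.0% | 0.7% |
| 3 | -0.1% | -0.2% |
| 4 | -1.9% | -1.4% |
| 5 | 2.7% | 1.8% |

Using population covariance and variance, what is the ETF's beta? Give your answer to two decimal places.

1.36

r̄p = -0.0600%,  r̄m = 0.1000%
Cov = Σ(rp − r̄p)(rm − r̄m) / 5 = 1.5940
Var(rm) = Σ(rm − r̄m)² / 5 = 1.1680
β = Cov / Var = 1.5940 / 1.1680 = 1.3647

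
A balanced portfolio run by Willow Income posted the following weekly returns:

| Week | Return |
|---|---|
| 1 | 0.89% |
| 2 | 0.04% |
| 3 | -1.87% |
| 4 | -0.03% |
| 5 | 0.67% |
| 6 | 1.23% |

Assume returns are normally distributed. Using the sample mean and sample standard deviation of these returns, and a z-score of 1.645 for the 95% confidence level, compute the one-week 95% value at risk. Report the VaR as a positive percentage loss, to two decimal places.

1.66

r̄ = (0.89 + 0.04 − 1.87 − 0.03 + 0.67 + 1.23) / 6 = 0.1550%
Sample σ = √[Σ(r − r̄)² / 5] = √[6.1092 / 5] = √1.2218 = 1.1054%
VaR = −(r̄ − z·σ) = −(0.1550 − 1.645 × 1.1054) = −(-1.6634) = 1.6634%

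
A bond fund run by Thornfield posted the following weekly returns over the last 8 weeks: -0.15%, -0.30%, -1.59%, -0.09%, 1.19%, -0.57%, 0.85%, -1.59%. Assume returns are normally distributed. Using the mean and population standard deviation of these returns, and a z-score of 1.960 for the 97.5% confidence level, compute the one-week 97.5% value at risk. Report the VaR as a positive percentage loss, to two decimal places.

Mean return r̄ = -2.250 / 8 = -0.2813%
Σ(r − r̄)² = (-0.15 − (-0.2813))² + (-0.3 − (-0.2813))² + (-1.59 − (-0.2813))² + … = 7.0075
σ = √[7.0075 / 8] = 0.9359%
VaR = −(r̄ − z·σ) = −(-0.2813 − 1.960 × 0.9359) = −(-2.1157) = 2.1157%

2.12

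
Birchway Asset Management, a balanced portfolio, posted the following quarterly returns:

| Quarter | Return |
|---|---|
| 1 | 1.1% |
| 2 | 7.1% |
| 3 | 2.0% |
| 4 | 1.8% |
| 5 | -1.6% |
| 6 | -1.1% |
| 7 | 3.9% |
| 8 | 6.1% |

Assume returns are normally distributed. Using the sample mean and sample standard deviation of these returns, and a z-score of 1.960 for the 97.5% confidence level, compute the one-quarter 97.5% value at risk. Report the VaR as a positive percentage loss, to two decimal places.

3.72

r̄ = (1.1 + 7.1 + 2 + 1.8 − 1.6 − 1.1 + 3.9 + 6.1) / 8 = 19.30 / 8 = 2.4125%
Sample std dev = √[68.4888 / 7] = 3.1280%
VaR = −(r̄ − z·σ) = −(2.4125 − 1.960 × 3.1280) = −(-3.7184) = 3.7184%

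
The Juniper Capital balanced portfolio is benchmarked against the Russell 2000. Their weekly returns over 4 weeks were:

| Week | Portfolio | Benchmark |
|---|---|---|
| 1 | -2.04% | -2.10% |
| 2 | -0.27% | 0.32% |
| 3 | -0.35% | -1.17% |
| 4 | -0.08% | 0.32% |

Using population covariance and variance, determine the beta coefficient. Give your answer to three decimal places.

r̄p = -0.6850%,  r̄m = -0.6575%
Cov = Σ(rp − r̄p)(rm − r̄m) / 4 = 0.6950
Var(rm) = Σ(rm − r̄m)² / 4 = 1.0636
β = Cov / Var = 0.6950 / 1.0636 = 0.6534

0.653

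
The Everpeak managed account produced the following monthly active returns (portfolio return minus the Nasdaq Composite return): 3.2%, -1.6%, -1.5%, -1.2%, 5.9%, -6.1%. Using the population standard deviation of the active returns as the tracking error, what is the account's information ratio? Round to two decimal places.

-0.06

r̄ = (3.2 − 1.6 − 1.5 − 1.2 + 5.9 − 6.1) / 6 = -1.30 / 6 = -0.2167%
Population std dev = √[88.2283 / 6] = 3.8347%
IR = r̄ / tracking error = -0.2167 / 3.8347 = -0.0565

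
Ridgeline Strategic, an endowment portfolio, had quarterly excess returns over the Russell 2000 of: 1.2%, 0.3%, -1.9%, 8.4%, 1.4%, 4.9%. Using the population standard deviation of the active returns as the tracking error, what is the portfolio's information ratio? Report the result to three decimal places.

μ = (1.2 + 0.3 − 1.9 + 8.4 + 1.4 + 4.9) / 6 = 14.30 / 6 = 2.3833%
Σ(r − μ)² = 67.5883; population σ = √(67.5883/6) = 3.3563%
IR = μ / tracking error = 2.3833 / 3.3563 = 0.7101

0.710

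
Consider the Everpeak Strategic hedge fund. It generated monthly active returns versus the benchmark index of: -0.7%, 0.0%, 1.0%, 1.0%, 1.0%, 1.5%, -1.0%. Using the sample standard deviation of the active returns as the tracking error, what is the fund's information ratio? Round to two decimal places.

Mean return r̄ = 2.80 / 7 = 0.4000%
Sample std dev = √[5.6200 / 6] = 0.9678%
IR = r̄ / tracking error = 0.4000 / 0.9678 = 0.4133

0.41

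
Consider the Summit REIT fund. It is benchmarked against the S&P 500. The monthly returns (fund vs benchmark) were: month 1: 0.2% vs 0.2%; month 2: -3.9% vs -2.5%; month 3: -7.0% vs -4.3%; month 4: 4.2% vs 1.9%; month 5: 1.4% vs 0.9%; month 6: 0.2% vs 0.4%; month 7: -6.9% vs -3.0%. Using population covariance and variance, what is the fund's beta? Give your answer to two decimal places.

1.82

r̄p = -1.6857%,  r̄m = -0.9143%
Cov = Σ(rp − r̄p)(rm − r̄m) / 7 = 8.4459
Var(rm) = Σ(rm − r̄m)² / 7 = 4.6441
β = Cov / Var = 8.4459 / 4.6441 = 1.8186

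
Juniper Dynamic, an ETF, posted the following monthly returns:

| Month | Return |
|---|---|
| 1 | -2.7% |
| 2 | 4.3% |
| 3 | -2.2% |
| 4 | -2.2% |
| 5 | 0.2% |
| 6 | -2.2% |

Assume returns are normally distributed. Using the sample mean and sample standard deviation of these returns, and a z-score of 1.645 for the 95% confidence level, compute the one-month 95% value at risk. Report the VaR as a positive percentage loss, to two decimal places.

r̄ = (-2.7 + 4.3 − 2.2 − 2.2 + 0.2 − 2.2) / 6 = -4.80 / 6 = -0.8000%
Σ(r − r̄)² = (-2.7 − (-0.8000))² + (4.3 − (-0.8000))² + (-2.2 − (-0.8000))² + … = 36.5000
sample σ = √(36.5000 / 5) = √7.3000 = 2.7019%
VaR = −(r̄ − z·σ) = −(-0.8000 − 1.645 × 2.7019) = −(-5.2446) = 5.2446%

5.24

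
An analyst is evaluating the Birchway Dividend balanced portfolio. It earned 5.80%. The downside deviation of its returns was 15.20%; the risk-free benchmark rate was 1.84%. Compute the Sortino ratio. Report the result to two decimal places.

Sortino = (Rp − Rf) / σd = (5.80% − 1.84%) / 15.20% = 3.96% / 15.20% = 0.2605

0.26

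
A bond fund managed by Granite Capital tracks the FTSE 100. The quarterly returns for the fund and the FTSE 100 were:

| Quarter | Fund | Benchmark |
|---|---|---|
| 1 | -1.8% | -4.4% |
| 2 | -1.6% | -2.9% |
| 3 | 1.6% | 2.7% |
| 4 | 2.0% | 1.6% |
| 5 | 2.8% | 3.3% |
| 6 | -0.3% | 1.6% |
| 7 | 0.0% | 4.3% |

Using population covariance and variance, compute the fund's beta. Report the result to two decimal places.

0.41

r̄p = 0.3857%,  r̄m = 0.8857%
Cov = Σ(rp − r̄p)(rm − r̄m) / 7 = 3.7784
Var(rm) = Σ(rm − r̄m)² / 7 = 9.1527
β = Cov / Var = 3.7784 / 9.1527 = 0.4128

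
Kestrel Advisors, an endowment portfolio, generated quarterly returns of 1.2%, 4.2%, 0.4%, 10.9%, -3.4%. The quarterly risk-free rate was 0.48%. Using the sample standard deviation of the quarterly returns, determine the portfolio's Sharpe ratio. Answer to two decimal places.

r̄ = (1.2 + 4.2 + 0.4 + 10.9 − 3.4) / 5 = 2.6600%
Σ(r − r̄)² = (1.2 − 2.6600)² + (4.2 − 2.6600)² + … = 114.2320
sample σ = √(114.2320 / 4) = √28.5580 = 5.3440%
Sharpe = (r̄ − rf) / σ = (2.6600 − 0.48) / 5.3440 = 2.1800 / 5.3440 = 0.4079

0.41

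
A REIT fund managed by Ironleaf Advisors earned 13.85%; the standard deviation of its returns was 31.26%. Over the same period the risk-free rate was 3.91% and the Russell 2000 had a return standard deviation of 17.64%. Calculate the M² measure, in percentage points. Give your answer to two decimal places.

9.52

Sharpe = (Rp − Rf) / σp = (13.85% − 3.91%) / 31.26% = 0.3180
M² = Rf + Sharpe × σm = 3.91% + 0.3180 × 17.64% = 9.5195%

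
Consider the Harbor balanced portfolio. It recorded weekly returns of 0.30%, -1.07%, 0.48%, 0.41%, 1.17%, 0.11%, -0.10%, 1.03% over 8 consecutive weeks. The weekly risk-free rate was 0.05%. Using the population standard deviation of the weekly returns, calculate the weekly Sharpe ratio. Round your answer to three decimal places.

Mean return r̄ = 2.330 / 8 = 0.2913%
Σ(r − r̄)² = (0.3 − 0.2913)² + (-1.07 − 0.2913)² + (0.48 − 0.2913)² + … = 3.4067
population σ = √(3.4067 / 8) = √0.4258 = 0.6525%
Sharpe = (r̄ − rf) / σ = (0.2913 − 0.05) / 0.6525 = 0.2413 / 0.6525 = 0.3698

0.370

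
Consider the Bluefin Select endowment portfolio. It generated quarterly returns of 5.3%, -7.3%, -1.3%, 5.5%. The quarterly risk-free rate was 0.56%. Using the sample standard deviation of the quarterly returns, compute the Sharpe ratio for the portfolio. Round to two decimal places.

0.00

Mean return r̄ = 2.20 / 4 = 0.5500%
Sample std dev = √[112.1100 / 3] = 6.1131%
Sharpe = (r̄ − rf) / σ = (0.5500 − 0.56) / 6.1131 = -0.0100 / 6.1131 = -0.0016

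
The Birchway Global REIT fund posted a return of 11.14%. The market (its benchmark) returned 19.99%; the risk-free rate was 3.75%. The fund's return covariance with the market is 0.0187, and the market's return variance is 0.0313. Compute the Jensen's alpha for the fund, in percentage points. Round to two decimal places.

-2.31

β = Cov / Var = 0.0187 / 0.0313 = 0.5974
E[R] = Rf + β(Rm − Rf) = 3.75% + 0.5974 × (19.99% − 3.75%) = 13.4518%
α = Rp − E[R] = 11.14% − 13.4518% = -2.3118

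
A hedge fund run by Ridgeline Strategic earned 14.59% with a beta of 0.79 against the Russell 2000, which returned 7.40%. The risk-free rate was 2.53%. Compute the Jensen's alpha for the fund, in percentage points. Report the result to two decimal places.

CAPM expected return = Rf + β(Rm − Rf) = 2.53% + 0.79 × (7.40% − 2.53%) = 2.53 + 0.79 × 4.87 = 6.3773%
Jensen's α = Rp − E[R] = 14.59% − 6.3773% = 8.2127

8.21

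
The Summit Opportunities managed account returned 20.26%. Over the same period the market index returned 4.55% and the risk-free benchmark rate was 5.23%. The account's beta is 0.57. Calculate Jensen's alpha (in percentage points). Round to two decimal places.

15.42

CAPM expected return = Rf + β(Rm − Rf) = 5.23% + 0.57 × (4.55% − 5.23%) = 5.23 + 0.57 × -0.68 = 4.8424%
Jensen's α = Rp − E[R] = 20.26% − 4.8424% = 15.4176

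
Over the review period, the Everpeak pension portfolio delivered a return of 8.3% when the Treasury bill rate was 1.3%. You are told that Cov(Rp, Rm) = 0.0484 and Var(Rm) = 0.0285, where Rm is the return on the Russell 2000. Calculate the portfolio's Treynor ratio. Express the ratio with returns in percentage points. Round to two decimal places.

β = Cov / Var = 0.0484 / 0.0285 = 1.6982
Treynor = (Rp − Rf) / β = (8.3% − 1.3%) / 1.6982 = 7.00 / 1.6982 = 4.1220

4.12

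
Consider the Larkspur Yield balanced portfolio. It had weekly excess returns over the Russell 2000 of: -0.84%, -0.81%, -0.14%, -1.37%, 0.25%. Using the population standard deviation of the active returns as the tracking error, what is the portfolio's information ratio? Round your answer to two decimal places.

-1.02

Mean return μ = -2.910 / 5 = -0.5820%
Population std dev = √[1.6271 / 5] = 0.5705%
IR = μ / tracking error = -0.5820 / 0.5705 = -1.0202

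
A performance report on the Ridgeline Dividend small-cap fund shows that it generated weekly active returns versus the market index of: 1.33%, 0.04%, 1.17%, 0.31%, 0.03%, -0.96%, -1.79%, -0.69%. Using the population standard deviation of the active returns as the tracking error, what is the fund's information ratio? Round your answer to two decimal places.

-0.07

Mean return r̄ = -0.560 / 8 = -0.0700%
Σ(r − r̄)² = 7.7990; population σ = √(7.7990/8) = 0.9874%
IR = r̄ / tracking error = -0.0700 / 0.9874 = -0.0709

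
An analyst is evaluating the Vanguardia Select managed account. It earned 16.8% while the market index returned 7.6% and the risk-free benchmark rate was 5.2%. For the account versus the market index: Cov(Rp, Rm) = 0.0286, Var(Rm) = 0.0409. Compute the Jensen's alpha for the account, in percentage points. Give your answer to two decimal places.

β = Cov / Var = 0.0286 / 0.0409 = 0.6993
E[R] = Rf + β(Rm − Rf) = 5.2% + 0.6993 × (7.6% − 5.2%) = 6.8783%
α = Rp − E[R] = 16.8% − 6.8783% = 9.9217

9.92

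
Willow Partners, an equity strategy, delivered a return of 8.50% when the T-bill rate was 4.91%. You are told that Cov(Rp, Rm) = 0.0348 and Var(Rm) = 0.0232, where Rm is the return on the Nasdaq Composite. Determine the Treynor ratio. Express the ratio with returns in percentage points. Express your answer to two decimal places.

2.39

β = Cov / Var = 0.0348 / 0.0232 = 1.5000
Treynor = (Rp − Rf) / β = (8.50% − 4.91%) / 1.5000 = 3.59 / 1.5000 = 2.3933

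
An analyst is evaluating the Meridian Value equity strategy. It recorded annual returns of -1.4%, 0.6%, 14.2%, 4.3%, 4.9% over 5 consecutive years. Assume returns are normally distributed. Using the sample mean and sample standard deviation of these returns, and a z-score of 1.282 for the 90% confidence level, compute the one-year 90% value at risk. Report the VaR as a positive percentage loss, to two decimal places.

μ = (-1.4 + 0.6 + 14.2 + 4.3 + 4.9) / 5 = 4.5200%
Sample std dev = √[144.3080 / 4] = 6.0064%
VaR = −(μ − z·σ) = −(4.5200 − 1.282 × 6.0064) = −(-3.1802) = 3.1802%

3.18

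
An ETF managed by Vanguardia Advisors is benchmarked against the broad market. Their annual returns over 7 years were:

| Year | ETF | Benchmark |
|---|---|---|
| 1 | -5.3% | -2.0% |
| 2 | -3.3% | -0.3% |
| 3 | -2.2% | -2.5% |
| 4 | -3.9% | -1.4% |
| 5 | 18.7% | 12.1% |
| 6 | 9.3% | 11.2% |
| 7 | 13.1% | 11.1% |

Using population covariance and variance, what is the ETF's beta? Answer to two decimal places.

1.33

r̄p = 3.7714%,  r̄m = 4.0286%
Cov = Σ(rp − r̄p)(rm − r̄m) / 7 = 56.0051
Var(rm) = Σ(rm − r̄m)² / 7 = 41.9649
β = Cov / Var = 56.0051 / 41.9649 = 1.3346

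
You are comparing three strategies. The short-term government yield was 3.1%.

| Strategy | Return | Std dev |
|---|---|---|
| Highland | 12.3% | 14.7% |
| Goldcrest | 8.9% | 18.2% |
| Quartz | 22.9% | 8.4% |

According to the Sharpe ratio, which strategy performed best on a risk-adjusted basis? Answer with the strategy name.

Quartz

Highland: Sharpe ratio = (12.3% − 3.1%) / 14.7% = 0.626
Goldcrest: Sharpe ratio = (8.9% − 3.1%) / 18.2% = 0.319
Quartz: Sharpe ratio = (22.9% − 3.1%) / 8.4% = 2.357
Highest: Quartz (2.357).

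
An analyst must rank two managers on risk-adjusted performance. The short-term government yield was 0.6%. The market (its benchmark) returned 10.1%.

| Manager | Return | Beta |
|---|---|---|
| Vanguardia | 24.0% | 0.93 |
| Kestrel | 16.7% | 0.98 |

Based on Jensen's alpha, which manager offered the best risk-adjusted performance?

Vanguardia

Vanguardia: α = 24.0% − [0.6% + 0.93 × (10.1% − 0.6%)] = 14.565
Kestrel: α = 16.7% − [0.6% + 0.98 × (10.1% − 0.6%)] = 6.790
Highest: Vanguardia (14.565).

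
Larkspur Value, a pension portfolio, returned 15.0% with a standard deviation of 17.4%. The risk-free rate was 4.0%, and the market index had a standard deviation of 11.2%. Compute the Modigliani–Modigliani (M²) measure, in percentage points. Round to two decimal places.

Sharpe = (Rp − Rf) / σp = (15.0% − 4.0%) / 17.4% = 0.6322
M² = Rf + Sharpe × σm = 4.0% + 0.6322 × 11.2% = 11.0806%

11.08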